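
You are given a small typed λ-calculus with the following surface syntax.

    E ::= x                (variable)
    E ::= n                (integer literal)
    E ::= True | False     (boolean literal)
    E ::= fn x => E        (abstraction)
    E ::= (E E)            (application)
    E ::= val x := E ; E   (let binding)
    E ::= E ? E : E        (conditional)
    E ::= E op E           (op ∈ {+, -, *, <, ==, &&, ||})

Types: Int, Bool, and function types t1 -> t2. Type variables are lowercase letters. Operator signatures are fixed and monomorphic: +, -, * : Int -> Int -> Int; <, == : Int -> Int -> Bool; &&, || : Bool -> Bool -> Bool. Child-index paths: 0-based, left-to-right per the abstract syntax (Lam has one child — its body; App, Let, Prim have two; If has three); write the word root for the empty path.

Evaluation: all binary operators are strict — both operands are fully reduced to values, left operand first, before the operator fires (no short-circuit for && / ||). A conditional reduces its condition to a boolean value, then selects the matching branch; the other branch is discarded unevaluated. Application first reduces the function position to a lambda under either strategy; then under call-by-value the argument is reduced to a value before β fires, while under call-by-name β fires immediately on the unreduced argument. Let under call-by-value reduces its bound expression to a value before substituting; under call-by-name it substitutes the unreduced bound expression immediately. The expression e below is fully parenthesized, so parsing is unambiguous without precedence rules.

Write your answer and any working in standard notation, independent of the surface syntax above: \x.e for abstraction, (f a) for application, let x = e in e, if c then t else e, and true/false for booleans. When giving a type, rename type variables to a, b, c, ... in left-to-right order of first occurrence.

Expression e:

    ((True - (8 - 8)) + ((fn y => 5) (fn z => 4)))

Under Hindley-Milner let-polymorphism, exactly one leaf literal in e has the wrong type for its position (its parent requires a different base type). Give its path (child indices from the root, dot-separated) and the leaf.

Answer: 0.0 : true

Derivation:
  unify Bool ~ Int
  FAIL: mismatch Bool ~ Int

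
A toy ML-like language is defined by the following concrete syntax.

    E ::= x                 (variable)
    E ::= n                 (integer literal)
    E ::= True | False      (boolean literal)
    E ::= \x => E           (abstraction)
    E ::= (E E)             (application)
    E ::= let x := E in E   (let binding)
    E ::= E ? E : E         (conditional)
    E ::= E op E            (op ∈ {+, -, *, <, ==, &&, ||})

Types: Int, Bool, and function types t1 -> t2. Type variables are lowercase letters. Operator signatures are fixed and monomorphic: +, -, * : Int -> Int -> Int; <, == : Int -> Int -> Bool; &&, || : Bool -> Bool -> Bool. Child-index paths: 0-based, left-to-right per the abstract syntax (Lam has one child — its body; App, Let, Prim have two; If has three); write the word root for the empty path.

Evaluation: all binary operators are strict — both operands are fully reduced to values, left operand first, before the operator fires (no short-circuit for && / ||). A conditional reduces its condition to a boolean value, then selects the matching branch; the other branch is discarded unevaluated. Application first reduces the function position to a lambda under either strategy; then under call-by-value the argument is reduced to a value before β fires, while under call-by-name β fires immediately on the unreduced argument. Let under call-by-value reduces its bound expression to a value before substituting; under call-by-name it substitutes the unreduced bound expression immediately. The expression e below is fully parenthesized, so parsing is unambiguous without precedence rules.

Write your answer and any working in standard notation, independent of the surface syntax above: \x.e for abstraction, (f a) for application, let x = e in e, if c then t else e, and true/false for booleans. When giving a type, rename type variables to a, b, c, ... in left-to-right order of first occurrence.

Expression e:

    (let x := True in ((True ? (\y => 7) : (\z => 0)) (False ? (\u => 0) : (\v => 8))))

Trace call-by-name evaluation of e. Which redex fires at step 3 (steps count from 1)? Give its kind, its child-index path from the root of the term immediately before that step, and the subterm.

Trace:
step 0: (let x = true in ((if true then (\y.7) else (\z.0)) (if false then (\u.0) else (\v.8))))
step 1: [let@root] ((if true then (\y.7) else (\z.0)) (if false then (\u.0) else (\v.8)))
step 2: [if@0] ((\y.7) (if false then (\u.0) else (\v.8)))
step 3: [beta@root] 7

Answer: beta at root : ((\y.7) (if false then (\u.0) else (\v.8)))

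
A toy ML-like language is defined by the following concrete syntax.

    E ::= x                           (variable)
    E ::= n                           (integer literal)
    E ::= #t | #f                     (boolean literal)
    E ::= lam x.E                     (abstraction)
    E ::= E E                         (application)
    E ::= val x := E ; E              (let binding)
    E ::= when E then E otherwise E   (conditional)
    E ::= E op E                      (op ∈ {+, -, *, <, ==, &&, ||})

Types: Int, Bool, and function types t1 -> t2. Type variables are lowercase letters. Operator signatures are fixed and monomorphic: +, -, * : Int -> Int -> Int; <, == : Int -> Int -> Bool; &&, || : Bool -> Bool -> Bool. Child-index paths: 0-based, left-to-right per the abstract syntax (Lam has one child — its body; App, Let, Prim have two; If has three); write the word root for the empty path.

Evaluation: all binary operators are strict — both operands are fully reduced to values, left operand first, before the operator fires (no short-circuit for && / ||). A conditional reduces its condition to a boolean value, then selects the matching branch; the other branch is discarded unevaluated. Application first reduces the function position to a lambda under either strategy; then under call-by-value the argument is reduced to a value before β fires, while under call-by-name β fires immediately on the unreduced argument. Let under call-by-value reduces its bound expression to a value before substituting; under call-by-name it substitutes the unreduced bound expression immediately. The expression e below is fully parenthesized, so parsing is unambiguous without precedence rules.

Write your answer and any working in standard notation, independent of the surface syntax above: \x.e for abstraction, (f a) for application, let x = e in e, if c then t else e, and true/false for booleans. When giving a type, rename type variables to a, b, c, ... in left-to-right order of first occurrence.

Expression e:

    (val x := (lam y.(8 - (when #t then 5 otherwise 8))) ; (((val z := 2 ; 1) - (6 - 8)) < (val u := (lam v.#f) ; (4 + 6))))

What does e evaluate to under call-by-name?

Answer: true

Derivation:
step 0: (let x = (\y.(8 - (if true then 5 else 8))) in (((let z = 2 in 1) - (6 - 8)) < (let u = (\v.false) in (4 + 6))))
step 1: [let@root] (((let z = 2 in 1) - (6 - 8)) < (let u = (\v.false) in (4 + 6)))
step 2: [let@0.0] ((1 - (6 - 8)) < (let u = (\v.false) in (4 + 6)))
step 3: [delta@0.1] ((1 - -2) < (let u = (\v.false) in (4 + 6)))
step 4: [delta@0] (3 < (let u = (\v.false) in (4 + 6)))
step 5: [let@1] (3 < (4 + 6))
step 6: [delta@1] (3 < 10)
step 7: [delta@root] true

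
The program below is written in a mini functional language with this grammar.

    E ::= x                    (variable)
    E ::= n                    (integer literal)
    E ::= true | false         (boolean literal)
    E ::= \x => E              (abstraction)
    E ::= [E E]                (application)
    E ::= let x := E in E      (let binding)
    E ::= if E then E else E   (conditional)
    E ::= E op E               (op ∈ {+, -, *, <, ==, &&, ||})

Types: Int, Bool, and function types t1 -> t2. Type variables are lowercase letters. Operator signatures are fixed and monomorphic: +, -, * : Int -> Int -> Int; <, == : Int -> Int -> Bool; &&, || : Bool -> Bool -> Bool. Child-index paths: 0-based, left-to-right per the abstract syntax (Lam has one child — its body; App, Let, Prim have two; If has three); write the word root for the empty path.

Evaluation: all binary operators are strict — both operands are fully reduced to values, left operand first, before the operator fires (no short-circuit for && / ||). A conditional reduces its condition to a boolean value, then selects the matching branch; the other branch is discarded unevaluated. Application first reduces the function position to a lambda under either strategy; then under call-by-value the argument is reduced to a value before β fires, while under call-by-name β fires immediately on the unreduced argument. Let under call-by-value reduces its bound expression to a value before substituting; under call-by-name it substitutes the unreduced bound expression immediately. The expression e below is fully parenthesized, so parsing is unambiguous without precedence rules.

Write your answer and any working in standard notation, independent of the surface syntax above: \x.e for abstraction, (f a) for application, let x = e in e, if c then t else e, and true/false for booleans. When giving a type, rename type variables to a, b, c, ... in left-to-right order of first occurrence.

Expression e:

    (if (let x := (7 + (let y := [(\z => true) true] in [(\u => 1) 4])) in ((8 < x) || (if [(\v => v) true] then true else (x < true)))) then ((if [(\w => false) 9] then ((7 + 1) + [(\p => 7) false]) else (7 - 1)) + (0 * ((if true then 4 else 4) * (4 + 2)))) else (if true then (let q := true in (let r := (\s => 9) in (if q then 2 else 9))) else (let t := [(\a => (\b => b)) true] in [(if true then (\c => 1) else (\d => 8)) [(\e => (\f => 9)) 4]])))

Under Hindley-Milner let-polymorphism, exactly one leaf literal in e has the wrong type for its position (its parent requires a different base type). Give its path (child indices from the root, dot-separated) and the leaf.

Answer: 0.1.1.2.1 : true

Derivation:
  unify Int ~ Int
\z._ : a -> Bool
  unify a -> Bool ~ Bool -> b
  unify a ~ Bool
  unify Bool ~ b
_ _ : Bool
let y : Bool
\u._ : c -> Int
  unify c -> Int ~ Int -> d
  unify c ~ Int
  unify Int ~ d
_ _ : Int
  unify Int ~ Int
let x : Int
  unify Int ~ Int
x : Int
  unify Int ~ Int
  unify Bool ~ Bool
v : e
\v._ : e -> e
  unify e -> e ~ Bool -> f
  unify e ~ Bool
  unify Bool ~ f
_ _ : Bool
  unify Bool ~ Bool
x : Int
  unify Int ~ Int
  unify Bool ~ Int
  FAIL: mismatch Bool ~ Int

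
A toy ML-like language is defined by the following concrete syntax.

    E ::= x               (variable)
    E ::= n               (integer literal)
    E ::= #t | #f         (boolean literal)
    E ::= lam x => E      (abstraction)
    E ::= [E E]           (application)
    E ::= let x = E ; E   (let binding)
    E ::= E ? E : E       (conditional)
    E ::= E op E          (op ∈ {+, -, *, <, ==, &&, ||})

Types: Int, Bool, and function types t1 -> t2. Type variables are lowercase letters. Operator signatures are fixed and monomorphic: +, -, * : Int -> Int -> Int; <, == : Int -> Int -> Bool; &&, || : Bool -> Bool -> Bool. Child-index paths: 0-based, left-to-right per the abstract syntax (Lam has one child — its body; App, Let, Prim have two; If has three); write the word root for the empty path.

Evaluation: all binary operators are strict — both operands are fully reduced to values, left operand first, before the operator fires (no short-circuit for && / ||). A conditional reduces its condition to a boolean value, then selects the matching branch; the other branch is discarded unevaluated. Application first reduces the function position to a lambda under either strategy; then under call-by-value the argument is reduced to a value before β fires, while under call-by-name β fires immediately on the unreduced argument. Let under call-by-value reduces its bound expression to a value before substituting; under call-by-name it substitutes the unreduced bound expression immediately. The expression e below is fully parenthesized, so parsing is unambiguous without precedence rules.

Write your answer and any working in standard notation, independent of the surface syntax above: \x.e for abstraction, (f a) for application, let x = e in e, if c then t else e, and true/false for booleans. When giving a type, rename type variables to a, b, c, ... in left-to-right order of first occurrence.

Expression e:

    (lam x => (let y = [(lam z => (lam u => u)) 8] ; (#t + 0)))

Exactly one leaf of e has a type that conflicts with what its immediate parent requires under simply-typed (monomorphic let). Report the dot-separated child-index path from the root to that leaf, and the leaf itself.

Trace:
u : c
\u._ : c -> c
\z._ : b -> c -> c
  unify b -> c -> c ~ Int -> d
  unify b ~ Int
  unify c -> c ~ d
_ _ : c -> c
let y : c -> c
  unify Bool ~ Int
  FAIL: mismatch Bool ~ Int

Answer: 0.1.0 : true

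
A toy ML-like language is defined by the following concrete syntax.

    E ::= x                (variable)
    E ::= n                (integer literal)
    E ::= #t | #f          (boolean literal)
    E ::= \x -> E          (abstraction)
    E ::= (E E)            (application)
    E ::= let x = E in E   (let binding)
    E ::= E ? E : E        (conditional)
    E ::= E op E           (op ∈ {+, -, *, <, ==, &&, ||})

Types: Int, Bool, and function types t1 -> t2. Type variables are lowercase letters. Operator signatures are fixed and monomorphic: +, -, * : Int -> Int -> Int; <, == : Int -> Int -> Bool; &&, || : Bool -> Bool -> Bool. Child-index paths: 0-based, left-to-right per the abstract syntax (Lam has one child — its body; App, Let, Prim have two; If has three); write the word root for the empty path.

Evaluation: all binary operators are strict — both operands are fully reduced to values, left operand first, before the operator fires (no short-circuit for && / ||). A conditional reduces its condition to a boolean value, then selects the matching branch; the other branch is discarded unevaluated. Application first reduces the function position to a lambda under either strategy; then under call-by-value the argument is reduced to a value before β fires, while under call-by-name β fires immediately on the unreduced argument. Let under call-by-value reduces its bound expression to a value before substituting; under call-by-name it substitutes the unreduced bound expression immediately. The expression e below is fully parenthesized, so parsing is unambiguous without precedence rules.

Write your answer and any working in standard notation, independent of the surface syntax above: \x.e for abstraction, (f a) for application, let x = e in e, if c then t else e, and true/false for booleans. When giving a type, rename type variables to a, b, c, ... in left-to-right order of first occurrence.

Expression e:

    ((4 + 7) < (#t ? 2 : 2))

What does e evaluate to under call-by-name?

Trace:
step 0: ((4 + 7) < (if true then 2 else 2))
step 1: [delta@0] (11 < (if true then 2 else 2))
step 2: [if@1] (11 < 2)
step 3: [delta@root] false

Answer: false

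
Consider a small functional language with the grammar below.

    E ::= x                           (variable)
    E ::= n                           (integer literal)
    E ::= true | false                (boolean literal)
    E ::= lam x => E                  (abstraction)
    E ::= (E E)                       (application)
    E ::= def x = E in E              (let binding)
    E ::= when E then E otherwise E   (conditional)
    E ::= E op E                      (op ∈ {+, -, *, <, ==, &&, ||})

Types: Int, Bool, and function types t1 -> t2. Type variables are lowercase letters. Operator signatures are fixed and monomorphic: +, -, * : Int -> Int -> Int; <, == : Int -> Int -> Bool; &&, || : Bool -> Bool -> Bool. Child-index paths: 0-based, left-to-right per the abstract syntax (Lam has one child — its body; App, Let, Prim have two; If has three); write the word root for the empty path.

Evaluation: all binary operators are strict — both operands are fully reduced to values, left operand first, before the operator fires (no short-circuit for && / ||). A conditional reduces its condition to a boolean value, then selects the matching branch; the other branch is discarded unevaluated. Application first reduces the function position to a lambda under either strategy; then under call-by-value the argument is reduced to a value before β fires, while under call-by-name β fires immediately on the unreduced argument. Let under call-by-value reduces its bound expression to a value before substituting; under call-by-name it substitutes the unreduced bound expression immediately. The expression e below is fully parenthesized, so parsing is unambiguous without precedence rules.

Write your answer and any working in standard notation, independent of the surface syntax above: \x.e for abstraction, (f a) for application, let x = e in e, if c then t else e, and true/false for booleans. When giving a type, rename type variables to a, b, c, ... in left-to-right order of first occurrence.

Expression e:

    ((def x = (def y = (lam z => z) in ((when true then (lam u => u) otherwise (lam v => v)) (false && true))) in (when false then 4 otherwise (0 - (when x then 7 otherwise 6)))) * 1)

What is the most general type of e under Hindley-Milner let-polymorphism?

Working:
z : a
\z._ : a -> a
let y : forall. a -> a
  unify Bool ~ Bool
u : b
\u._ : b -> b
v : c
\v._ : c -> c
  unify b -> b ~ c -> c
  unify b ~ c
  unify c ~ c
  unify Bool ~ Bool
  unify Bool ~ Bool
  unify c -> c ~ Bool -> d
  unify c ~ Bool
  unify Bool ~ d
_ _ : Bool
let x : Bool
  unify Bool ~ Bool
  unify Int ~ Int
x : Bool
  unify Bool ~ Bool
  unify Int ~ Int
  unify Int ~ Int
  unify Int ~ Int
  unify Int ~ Int
  unify Int ~ Int

Answer: Int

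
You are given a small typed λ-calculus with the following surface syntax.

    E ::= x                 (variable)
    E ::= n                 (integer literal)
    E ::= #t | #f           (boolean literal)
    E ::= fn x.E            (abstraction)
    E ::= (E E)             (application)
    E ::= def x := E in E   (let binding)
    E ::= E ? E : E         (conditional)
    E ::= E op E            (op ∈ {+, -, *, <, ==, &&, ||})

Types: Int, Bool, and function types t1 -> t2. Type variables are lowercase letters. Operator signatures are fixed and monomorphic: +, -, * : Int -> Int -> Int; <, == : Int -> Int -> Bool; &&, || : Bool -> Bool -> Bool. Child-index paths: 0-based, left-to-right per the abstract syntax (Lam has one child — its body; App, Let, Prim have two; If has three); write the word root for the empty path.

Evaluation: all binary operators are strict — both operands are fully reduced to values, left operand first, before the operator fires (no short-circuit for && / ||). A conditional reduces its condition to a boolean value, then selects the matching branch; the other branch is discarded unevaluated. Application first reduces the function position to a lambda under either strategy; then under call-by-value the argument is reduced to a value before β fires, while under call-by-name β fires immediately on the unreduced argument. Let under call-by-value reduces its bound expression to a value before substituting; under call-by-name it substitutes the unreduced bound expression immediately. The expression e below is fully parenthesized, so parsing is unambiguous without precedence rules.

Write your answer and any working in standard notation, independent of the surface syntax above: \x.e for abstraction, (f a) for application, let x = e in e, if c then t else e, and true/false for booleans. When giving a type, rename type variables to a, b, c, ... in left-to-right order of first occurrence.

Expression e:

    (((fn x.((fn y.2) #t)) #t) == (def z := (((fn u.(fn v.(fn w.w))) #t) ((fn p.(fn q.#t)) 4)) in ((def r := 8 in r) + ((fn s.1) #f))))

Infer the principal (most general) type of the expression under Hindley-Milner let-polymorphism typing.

Answer: Bool

Trace:
\y._ : b -> Int
  unify b -> Int ~ Bool -> c
  unify b ~ Bool
  unify Int ~ c
_ _ : Int
\x._ : a -> Int
  unify a -> Int ~ Bool -> d
  unify a ~ Bool
  unify Int ~ d
_ _ : Int
  unify Int ~ Int
w : g
\w._ : g -> g
\v._ : f -> g -> g
\u._ : e -> f -> g -> g
  unify e -> f -> g -> g ~ Bool -> h
  unify e ~ Bool
  unify f -> g -> g ~ h
_ _ : f -> g -> g
\q._ : j -> Bool
\p._ : i -> j -> Bool
  unify i -> j -> Bool ~ Int -> k
  unify i ~ Int
  unify j -> Bool ~ k
_ _ : j -> Bool
  unify f -> g -> g ~ (j -> Bool) -> l
  unify f ~ j -> Bool
  unify g -> g ~ l
_ _ : g -> g
let z : forall. g -> g
let r : Int
r : Int
  unify Int ~ Int
\s._ : m -> Int
  unify m -> Int ~ Bool -> n
  unify m ~ Bool
  unify Int ~ n
_ _ : Int
  unify Int ~ Int
  unify Int ~ Int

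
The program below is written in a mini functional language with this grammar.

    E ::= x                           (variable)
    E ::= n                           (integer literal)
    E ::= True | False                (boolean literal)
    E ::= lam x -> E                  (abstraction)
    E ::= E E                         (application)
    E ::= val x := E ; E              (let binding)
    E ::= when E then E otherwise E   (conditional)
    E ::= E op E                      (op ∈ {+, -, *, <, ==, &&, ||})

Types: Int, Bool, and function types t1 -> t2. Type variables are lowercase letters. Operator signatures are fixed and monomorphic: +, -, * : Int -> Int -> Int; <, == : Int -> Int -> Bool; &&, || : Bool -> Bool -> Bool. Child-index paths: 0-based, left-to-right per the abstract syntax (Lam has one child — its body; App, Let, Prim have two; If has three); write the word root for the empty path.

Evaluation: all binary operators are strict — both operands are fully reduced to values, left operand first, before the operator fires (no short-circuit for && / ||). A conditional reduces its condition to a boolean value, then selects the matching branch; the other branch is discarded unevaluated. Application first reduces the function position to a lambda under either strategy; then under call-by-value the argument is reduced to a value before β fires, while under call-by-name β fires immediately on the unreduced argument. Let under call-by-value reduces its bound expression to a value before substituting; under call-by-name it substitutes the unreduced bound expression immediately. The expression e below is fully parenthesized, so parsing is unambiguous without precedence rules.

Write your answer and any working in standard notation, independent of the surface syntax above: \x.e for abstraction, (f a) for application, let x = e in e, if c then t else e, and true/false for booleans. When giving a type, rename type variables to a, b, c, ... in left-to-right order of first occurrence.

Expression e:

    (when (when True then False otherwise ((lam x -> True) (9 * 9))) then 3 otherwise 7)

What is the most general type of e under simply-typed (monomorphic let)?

Working:
  unify Bool ~ Bool
\x._ : a -> Bool
  unify Int ~ Int
  unify Int ~ Int
  unify a -> Bool ~ Int -> b
  unify a ~ Int
  unify Bool ~ b
_ _ : Bool
  unify Bool ~ Bool
  unify Bool ~ Bool
  unify Int ~ Int

Answer: Int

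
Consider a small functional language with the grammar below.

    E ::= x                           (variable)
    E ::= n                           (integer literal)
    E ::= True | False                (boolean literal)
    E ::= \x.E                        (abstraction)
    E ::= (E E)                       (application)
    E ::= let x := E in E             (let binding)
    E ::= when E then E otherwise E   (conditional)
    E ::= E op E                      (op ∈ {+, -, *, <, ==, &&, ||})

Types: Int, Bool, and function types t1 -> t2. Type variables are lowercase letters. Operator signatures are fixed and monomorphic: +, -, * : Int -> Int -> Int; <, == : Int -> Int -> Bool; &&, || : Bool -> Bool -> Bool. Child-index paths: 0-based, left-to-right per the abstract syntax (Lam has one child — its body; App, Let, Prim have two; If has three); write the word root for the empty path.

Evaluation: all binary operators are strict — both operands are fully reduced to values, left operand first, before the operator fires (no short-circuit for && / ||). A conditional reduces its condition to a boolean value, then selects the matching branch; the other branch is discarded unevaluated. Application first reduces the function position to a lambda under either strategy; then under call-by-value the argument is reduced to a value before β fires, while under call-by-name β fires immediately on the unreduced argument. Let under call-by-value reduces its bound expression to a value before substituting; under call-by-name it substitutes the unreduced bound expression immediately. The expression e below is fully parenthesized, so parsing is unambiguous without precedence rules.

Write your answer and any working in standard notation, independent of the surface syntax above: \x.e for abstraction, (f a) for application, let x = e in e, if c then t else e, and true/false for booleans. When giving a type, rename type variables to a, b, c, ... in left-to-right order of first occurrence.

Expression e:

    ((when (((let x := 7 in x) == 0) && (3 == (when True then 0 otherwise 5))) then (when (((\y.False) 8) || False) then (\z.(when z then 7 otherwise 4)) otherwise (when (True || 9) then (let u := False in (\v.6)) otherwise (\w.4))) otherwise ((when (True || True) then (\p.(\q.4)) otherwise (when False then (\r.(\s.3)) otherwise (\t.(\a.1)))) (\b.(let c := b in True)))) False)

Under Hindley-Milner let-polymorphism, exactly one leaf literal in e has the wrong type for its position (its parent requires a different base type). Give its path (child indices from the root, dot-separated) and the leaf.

Answer: 0.1.2.0.1 : 9

Working:
let x : Int
x : Int
  unify Int ~ Int
  unify Int ~ Int
  unify Bool ~ Bool
  unify Int ~ Int
  unify Bool ~ Bool
  unify Int ~ Int
  unify Int ~ Int
  unify Bool ~ Bool
  unify Bool ~ Bool
\y._ : a -> Bool
  unify a -> Bool ~ Int -> b
  unify a ~ Int
  unify Bool ~ b
_ _ : Bool
  unify Bool ~ Bool
  unify Bool ~ Bool
  unify Bool ~ Bool
z : c
  unify c ~ Bool
  unify Int ~ Int
\z._ : Bool -> Int
  unify Bool ~ Bool
  unify Int ~ Bool
  FAIL: mismatch Int ~ Bool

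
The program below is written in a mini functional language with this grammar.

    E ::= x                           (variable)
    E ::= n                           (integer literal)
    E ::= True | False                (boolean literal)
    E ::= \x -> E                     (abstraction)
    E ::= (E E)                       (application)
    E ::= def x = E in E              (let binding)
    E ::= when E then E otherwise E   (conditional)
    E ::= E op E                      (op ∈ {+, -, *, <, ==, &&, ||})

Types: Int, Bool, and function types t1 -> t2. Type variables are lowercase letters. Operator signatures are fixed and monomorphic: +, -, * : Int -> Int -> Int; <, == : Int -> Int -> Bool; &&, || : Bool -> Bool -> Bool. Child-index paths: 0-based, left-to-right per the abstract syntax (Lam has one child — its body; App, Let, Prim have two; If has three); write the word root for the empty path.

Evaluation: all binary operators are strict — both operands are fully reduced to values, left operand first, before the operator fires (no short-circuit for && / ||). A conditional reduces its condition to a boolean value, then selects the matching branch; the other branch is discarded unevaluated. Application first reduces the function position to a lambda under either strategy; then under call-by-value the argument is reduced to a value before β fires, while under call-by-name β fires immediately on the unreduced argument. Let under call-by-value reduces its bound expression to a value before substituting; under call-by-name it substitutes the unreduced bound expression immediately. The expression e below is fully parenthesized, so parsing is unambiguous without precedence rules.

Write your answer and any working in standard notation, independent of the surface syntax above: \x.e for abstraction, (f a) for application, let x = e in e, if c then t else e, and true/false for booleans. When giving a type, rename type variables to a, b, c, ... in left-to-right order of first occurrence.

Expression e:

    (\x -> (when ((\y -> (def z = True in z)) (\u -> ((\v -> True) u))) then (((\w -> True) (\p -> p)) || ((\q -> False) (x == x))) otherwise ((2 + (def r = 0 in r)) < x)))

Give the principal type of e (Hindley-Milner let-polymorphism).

Answer: Int -> Bool

Trace:
let z : Bool
z : Bool
\y._ : b -> Bool
\v._ : d -> Bool
u : c
  unify d -> Bool ~ c -> e
  unify d ~ c
  unify Bool ~ e
_ _ : Bool
\u._ : c -> Bool
  unify b -> Bool ~ (c -> Bool) -> f
  unify b ~ c -> Bool
  unify Bool ~ f
_ _ : Bool
  unify Bool ~ Bool
\w._ : g -> Bool
p : h
\p._ : h -> h
  unify g -> Bool ~ (h -> h) -> i
  unify g ~ h -> h
  unify Bool ~ i
_ _ : Bool
  unify Bool ~ Bool
\q._ : j -> Bool
x : a
  unify a ~ Int
x : Int
  unify Int ~ Int
  unify j -> Bool ~ Bool -> k
  unify j ~ Bool
  unify Bool ~ k
_ _ : Bool
  unify Bool ~ Bool
  unify Int ~ Int
let r : Int
r : Int
  unify Int ~ Int
  unify Int ~ Int
x : Int
  unify Int ~ Int
  unify Bool ~ Bool
\x._ : Int -> Bool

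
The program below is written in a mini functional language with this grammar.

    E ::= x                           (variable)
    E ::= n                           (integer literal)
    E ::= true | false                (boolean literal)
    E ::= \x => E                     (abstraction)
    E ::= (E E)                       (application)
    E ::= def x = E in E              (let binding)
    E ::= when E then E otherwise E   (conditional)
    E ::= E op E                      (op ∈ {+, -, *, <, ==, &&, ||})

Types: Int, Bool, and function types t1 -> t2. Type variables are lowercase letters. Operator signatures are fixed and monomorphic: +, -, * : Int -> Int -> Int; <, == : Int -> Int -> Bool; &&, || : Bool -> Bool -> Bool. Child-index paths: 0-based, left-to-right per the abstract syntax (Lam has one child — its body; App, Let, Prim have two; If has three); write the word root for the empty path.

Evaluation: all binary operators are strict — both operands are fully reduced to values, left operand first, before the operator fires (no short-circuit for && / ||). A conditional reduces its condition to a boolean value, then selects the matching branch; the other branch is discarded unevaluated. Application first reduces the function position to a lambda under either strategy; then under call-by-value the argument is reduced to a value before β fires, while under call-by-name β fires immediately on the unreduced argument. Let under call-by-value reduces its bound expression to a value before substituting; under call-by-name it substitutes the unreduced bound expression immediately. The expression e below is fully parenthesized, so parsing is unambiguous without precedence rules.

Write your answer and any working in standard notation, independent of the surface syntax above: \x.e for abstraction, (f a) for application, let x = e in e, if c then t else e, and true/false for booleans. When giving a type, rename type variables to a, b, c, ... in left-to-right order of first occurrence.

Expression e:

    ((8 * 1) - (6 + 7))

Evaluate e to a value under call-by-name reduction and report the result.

Answer: -5

Derivation:
step 0: ((8 * 1) - (6 + 7))
step 1: [delta@0] (8 - (6 + 7))
step 2: [delta@1] (8 - 13)
step 3: [delta@root] -5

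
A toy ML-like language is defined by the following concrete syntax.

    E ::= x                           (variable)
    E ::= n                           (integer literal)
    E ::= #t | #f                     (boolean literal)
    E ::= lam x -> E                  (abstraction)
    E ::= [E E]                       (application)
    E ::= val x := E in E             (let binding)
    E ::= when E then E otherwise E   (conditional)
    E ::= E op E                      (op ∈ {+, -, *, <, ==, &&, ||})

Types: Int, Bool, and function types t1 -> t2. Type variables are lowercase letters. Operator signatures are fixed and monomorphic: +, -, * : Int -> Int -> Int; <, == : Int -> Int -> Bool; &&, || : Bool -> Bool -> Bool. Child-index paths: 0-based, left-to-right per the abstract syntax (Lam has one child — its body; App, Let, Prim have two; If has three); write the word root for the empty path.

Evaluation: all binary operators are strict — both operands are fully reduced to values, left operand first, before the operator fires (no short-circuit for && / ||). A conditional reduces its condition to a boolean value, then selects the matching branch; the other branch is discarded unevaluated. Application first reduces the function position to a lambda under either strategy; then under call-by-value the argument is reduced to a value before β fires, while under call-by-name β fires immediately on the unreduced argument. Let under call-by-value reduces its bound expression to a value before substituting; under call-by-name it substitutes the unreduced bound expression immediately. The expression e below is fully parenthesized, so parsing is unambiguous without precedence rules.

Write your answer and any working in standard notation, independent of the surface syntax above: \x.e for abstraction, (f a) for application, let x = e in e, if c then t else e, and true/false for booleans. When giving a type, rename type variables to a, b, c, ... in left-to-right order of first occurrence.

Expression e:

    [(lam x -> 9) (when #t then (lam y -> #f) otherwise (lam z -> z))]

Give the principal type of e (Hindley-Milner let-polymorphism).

Working:
\x._ : a -> Int
  unify Bool ~ Bool
\y._ : b -> Bool
z : c
\z._ : c -> c
  unify b -> Bool ~ c -> c
  unify b ~ c
  unify Bool ~ c
  unify a -> Int ~ (Bool -> Bool) -> d
  unify a ~ Bool -> Bool
  unify Int ~ d
_ _ : Int

Answer: Int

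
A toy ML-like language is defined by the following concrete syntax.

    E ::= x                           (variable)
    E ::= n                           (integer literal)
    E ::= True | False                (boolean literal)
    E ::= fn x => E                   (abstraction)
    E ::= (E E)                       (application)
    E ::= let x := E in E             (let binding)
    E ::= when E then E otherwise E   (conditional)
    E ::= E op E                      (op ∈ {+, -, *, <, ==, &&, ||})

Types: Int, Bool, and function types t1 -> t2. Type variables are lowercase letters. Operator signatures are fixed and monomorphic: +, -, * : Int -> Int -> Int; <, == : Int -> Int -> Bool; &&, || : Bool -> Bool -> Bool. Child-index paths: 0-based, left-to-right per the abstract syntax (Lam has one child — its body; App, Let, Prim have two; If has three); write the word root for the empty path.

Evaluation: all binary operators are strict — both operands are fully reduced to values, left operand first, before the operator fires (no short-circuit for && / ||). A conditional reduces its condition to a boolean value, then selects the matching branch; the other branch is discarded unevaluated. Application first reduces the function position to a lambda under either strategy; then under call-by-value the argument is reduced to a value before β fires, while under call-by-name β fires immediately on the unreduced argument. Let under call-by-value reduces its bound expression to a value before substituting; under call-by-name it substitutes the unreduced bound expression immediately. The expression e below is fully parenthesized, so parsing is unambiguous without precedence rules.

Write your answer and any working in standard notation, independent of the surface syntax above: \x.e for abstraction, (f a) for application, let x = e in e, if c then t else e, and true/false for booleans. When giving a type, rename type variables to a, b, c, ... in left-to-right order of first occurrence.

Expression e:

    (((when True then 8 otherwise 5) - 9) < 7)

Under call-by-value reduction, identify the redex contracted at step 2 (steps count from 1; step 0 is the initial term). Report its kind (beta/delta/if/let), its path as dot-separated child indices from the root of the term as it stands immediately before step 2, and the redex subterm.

Answer: delta at 0 : (8 - 9)

Derivation:
step 0: (((if true then 8 else 5) - 9) < 7)
step 1: [if@0.0] ((8 - 9) < 7)
step 2: [delta@0] (-1 < 7)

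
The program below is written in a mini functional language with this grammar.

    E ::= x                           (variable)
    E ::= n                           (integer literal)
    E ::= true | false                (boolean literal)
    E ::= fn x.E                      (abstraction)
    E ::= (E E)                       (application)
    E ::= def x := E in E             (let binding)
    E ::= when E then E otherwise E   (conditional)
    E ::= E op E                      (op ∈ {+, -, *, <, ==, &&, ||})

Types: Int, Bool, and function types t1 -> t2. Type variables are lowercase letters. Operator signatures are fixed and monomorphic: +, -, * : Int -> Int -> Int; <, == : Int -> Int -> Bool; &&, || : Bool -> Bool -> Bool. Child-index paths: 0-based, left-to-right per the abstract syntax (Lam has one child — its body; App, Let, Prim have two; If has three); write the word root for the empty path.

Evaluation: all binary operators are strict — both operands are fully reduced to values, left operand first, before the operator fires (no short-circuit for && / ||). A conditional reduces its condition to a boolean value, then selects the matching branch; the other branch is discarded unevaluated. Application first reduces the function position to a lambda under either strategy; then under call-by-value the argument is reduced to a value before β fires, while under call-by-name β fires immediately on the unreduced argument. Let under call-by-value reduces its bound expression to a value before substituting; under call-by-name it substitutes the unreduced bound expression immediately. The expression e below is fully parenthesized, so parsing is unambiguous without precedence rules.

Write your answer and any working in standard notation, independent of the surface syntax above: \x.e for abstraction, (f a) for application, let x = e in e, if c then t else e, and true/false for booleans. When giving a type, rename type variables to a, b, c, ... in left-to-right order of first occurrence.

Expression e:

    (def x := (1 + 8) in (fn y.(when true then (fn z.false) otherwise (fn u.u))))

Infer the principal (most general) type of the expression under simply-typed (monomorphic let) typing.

Trace:
  unify Int ~ Int
  unify Int ~ Int
let x : Int
  unify Bool ~ Bool
\z._ : b -> Bool
u : c
\u._ : c -> c
  unify b -> Bool ~ c -> c
  unify b ~ c
  unify Bool ~ c
\y._ : a -> Bool -> Bool

Answer: a -> Bool -> Bool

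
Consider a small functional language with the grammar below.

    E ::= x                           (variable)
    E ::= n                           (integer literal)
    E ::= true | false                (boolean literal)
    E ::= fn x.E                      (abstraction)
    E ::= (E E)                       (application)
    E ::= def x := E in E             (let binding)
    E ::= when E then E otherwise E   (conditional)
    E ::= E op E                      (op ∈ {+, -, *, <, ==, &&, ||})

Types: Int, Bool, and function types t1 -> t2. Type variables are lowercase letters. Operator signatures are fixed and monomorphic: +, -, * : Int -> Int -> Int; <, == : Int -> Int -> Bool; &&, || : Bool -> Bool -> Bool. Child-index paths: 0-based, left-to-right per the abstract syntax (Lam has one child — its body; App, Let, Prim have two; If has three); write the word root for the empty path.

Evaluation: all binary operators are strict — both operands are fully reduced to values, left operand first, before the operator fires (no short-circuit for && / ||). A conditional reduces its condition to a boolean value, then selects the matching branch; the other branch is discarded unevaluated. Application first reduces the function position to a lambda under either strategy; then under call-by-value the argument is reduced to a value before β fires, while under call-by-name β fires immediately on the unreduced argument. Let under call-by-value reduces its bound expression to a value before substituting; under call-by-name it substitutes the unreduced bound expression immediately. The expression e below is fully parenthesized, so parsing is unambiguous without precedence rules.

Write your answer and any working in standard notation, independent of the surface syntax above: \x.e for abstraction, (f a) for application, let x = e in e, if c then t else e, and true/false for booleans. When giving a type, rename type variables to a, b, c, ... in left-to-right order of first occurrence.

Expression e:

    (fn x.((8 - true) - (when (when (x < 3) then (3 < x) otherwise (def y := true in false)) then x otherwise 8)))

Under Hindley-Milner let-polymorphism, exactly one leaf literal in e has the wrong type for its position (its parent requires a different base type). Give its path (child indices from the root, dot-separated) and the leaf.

Answer: 0.0.1 : true

Trace:
  unify Int ~ Int
  unify Bool ~ Int
  FAIL: mismatch Bool ~ Int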